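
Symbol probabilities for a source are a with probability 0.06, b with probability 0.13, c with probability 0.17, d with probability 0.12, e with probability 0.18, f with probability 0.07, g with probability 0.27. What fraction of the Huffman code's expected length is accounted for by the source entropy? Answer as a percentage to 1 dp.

98.9%

Entropy H = −Σ p log₂ p ≈ 2.6517 bits.
Huffman merges: 3/50+7/100→13/100; 3/25+13/100→1/4; 13/100+17/100→3/10; 9/50+1/4→43/100; 27/100+3/10→57/100; 43/100+57/100→1. L = 67/25 ≈ 2.6800.
Efficiency = H/L = 2.6517/2.6800 = 98.9%.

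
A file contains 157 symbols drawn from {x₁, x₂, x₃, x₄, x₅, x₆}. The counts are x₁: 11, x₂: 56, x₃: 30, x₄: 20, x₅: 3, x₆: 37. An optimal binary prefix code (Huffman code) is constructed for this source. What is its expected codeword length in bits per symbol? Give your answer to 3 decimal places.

2.306 bits/symbol

Probabilities are the counts divided by 157.
Repeatedly combine the two least-probable nodes; the expected code length is the sum of the merged weights.
merge 3/157 + 11/157 → 14/157
merge 14/157 + 20/157 → 34/157
merge 30/157 + 34/157 → 64/157
merge 37/157 + 56/157 → 93/157
merge 64/157 + 93/157 → 1
L = 14/157 + 34/157 + 64/157 + 93/157 + 1 = 362/157 ≈ 2.306 bits/symbol.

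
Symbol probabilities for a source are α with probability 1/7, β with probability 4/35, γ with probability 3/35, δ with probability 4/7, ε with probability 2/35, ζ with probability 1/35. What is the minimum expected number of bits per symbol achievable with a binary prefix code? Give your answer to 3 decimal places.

Repeatedly combine the two least-probable nodes; the expected code length is the sum of the merged weights.
merge 1/35 + 2/35 → 3/35
merge 3/35 + 3/35 → 6/35
merge 4/35 + 1/7 → 9/35
merge 6/35 + 9/35 → 3/7
merge 3/7 + 4/7 → 1
L = 3/35 + 6/35 + 9/35 + 3/7 + 1 = 68/35 ≈ 1.943 bits/symbol.

1.943 bits/symbol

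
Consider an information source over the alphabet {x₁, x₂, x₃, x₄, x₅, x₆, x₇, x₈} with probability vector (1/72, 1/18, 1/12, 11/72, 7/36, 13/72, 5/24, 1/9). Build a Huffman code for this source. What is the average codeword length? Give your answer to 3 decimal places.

2.819 bits/symbol

Repeatedly combine the two least-probable nodes; the expected code length is the sum of the merged weights.
merge 1/72 + 1/18 → 5/72
merge 5/72 + 1/12 → 11/72
merge 1/9 + 11/72 → 19/72
merge 11/72 + 13/72 → 1/3
merge 7/36 + 5/24 → 29/72
merge 19/72 + 1/3 → 43/72
merge 29/72 + 43/72 → 1
L = 5/72 + 11/72 + 19/72 + 1/3 + 29/72 + 43/72 + 1 = 203/72 ≈ 2.819 bits/symbol.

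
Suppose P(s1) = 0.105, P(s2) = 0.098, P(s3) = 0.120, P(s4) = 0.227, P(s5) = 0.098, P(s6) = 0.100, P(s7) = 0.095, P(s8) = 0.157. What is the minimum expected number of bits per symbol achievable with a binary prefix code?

Repeatedly combine the two least-probable nodes; the expected code length is the sum of the merged weights.
merge 19/200 + 49/500 → 193/1000
merge 49/500 + 1/10 → 99/500
merge 21/200 + 3/25 → 9/40
merge 157/1000 + 193/1000 → 7/20
merge 99/500 + 9/40 → 423/1000
merge 227/1000 + 7/20 → 577/1000
merge 423/1000 + 577/1000 → 1
L = 193/1000 + 99/500 + 9/40 + 7/20 + 423/1000 + 577/1000 + 1 = 1483/500 = 2.966 bits/symbol.

2.966 bits/symbol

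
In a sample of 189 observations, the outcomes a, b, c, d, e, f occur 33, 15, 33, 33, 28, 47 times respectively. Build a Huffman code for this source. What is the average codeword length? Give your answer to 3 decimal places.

2.577 bits/symbol

Probabilities are the counts divided by 189.
Repeatedly combine the two least-probable nodes; the expected code length is the sum of the merged weights.
merge 5/63 + 4/27 → 43/189
merge 11/63 + 11/63 → 22/63
merge 11/63 + 43/189 → 76/189
merge 47/189 + 22/63 → 113/189
merge 76/189 + 113/189 → 1
L = 43/189 + 22/63 + 76/189 + 113/189 + 1 = 487/189 ≈ 2.577 bits/symbol.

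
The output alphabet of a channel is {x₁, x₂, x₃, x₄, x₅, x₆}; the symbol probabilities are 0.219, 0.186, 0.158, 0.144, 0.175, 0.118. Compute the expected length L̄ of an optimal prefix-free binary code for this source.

Repeatedly combine the two least-probable nodes; the expected code length is the sum of the merged weights.
merge 59/500 + 18/125 → 131/500
merge 79/500 + 7/40 → 333/1000
merge 93/500 + 219/1000 → 81/200
merge 131/500 + 333/1000 → 119/200
merge 81/200 + 119/200 → 1
L = 131/500 + 333/1000 + 81/200 + 119/200 + 1 = 519/200 = 2.595 bits/symbol.

2.595 bits/symbol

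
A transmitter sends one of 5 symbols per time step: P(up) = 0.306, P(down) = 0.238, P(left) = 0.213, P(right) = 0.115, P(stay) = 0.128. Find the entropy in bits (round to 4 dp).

H = −Σ pᵢ log₂ pᵢ.
−0.306·log₂(0.306) = 0.5228
−0.238·log₂(0.238) = 0.4929
−0.213·log₂(0.213) = 0.4752
−0.115·log₂(0.115) = 0.3588
−0.128·log₂(0.128) = 0.3796
Sum ≈ 2.2293 → 2.2293 bits.

2.2293 bits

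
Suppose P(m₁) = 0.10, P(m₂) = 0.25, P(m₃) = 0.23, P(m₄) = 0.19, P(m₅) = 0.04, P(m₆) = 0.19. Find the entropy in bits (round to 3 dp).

2.416 bits

H = −Σ pᵢ log₂ pᵢ.
−0.10·log₂(0.10) = 0.3322
−0.25·log₂(0.25) = 0.5000
−0.23·log₂(0.23) = 0.4877
−0.19·log₂(0.19) = 0.4552
−0.04·log₂(0.04) = 0.1858
−0.19·log₂(0.19) = 0.4552
Sum ≈ 2.4161 → 2.416 bits.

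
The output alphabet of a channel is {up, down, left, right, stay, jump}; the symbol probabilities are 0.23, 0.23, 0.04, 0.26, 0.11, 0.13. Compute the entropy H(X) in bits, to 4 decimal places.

H = −Σ pᵢ log₂ pᵢ.
−0.23·log₂(0.23) = 0.4877
−0.23·log₂(0.23) = 0.4877
−0.04·log₂(0.04) = 0.1858
−0.26·log₂(0.26) = 0.5053
−0.11·log₂(0.11) = 0.3503
−0.13·log₂(0.13) = 0.3826
Sum ≈ 2.3993 → 2.3993 bits.

2.3993 bits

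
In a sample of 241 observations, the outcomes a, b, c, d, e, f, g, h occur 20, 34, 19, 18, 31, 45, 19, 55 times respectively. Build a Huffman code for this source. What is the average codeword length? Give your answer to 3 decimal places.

Probabilities are the counts divided by 241.
Repeatedly combine the two least-probable nodes; the expected code length is the sum of the merged weights.
merge 18/241 + 19/241 → 37/241
merge 19/241 + 20/241 → 39/241
merge 31/241 + 34/241 → 65/241
merge 37/241 + 39/241 → 76/241
merge 45/241 + 55/241 → 100/241
merge 65/241 + 76/241 → 141/241
merge 100/241 + 141/241 → 1
L = 37/241 + 39/241 + 65/241 + 76/241 + 100/241 + 141/241 + 1 = 699/241 ≈ 2.900 bits/symbol.

2.900 bits/symbol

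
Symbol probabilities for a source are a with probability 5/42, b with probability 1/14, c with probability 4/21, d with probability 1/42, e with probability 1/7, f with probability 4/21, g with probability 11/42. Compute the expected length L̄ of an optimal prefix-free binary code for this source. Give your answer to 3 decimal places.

2.643 bits/symbol

Repeatedly combine the two least-probable nodes; the expected code length is the sum of the merged weights.
merge 1/42 + 1/14 → 2/21
merge 2/21 + 5/42 → 3/14
merge 1/7 + 4/21 → 1/3
merge 4/21 + 3/14 → 17/42
merge 11/42 + 1/3 → 25/42
merge 17/42 + 25/42 → 1
L = 2/21 + 3/14 + 1/3 + 17/42 + 25/42 + 1 = 37/14 ≈ 2.643 bits/symbol.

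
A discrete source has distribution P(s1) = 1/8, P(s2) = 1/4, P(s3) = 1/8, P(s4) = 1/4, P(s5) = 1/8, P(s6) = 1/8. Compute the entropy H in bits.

Each probability is a power of 1/2, so log₂(1/p) is an integer.
H = Σ p·log₂(1/p) = 1/8·3 + 1/4·2 + 1/8·3 + 1/4·2 + 1/8·3 + 1/8·3 = 2.5 bits.

2.5 bits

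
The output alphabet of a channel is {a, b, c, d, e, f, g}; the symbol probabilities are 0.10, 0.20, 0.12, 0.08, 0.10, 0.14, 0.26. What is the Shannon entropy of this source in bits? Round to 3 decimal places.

2.690 bits

H = −Σ pᵢ log₂ pᵢ.
−0.10·log₂(0.10) = 0.3322
−0.20·log₂(0.20) = 0.4644
−0.12·log₂(0.12) = 0.3671
−0.08·log₂(0.08) = 0.2915
−0.10·log₂(0.10) = 0.3322
−0.14·log₂(0.14) = 0.3971
−0.26·log₂(0.26) = 0.5053
Sum ≈ 2.6897 → 2.690 bits.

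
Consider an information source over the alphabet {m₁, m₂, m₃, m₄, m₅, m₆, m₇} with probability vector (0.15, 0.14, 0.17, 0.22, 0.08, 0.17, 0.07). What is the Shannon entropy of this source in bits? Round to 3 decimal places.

H = −Σ pᵢ log₂ pᵢ.
−0.15·log₂(0.15) = 0.4105
−0.14·log₂(0.14) = 0.3971
−0.17·log₂(0.17) = 0.4346
−0.22·log₂(0.22) = 0.4806
−0.08·log₂(0.08) = 0.2915
−0.17·log₂(0.17) = 0.4346
−0.07·log₂(0.07) = 0.2686
Sum ≈ 2.7175 → 2.717 bits.

2.717 bits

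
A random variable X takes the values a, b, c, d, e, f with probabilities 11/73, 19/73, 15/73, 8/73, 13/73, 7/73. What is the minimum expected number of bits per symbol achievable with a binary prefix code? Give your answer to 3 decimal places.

2.534 bits/symbol

Repeatedly combine the two least-probable nodes; the expected code length is the sum of the merged weights.
merge 7/73 + 8/73 → 15/73
merge 11/73 + 13/73 → 24/73
merge 15/73 + 15/73 → 30/73
merge 19/73 + 24/73 → 43/73
merge 30/73 + 43/73 → 1
L = 15/73 + 24/73 + 30/73 + 43/73 + 1 = 185/73 ≈ 2.534 bits/symbol.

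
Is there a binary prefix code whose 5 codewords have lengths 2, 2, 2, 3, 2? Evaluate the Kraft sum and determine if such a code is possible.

With common denominator 2^3 = 8: Σ 2^(−ℓᵢ) = 2/8 + 2/8 + 2/8 + 1/8 + 2/8 = 9/8 = 1.125.
Kraft's inequality requires Σ ≤ 1; here Σ = 1.125 > 1, so no such prefix code exists.

1.125; no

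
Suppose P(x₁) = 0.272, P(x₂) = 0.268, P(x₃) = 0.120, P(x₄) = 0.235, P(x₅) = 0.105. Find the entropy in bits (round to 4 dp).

2.2195 bits

H = −Σ pᵢ log₂ pᵢ.
−0.272·log₂(0.272) = 0.5109
−0.268·log₂(0.268) = 0.5091
−0.120·log₂(0.120) = 0.3671
−0.235·log₂(0.235) = 0.4910
−0.105·log₂(0.105) = 0.3414
Sum ≈ 2.2195 → 2.2195 bits.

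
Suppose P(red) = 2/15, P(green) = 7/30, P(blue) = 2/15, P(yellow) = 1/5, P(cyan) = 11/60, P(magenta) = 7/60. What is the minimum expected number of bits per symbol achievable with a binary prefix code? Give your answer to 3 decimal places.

Repeatedly combine the two least-probable nodes; the expected code length is the sum of the merged weights.
merge 7/60 + 2/15 → 1/4
merge 2/15 + 11/60 → 19/60
merge 1/5 + 7/30 → 13/30
merge 1/4 + 19/60 → 17/30
merge 13/30 + 17/30 → 1
L = 1/4 + 19/60 + 13/30 + 17/30 + 1 = 77/30 ≈ 2.567 bits/symbol.

2.567 bits/symbol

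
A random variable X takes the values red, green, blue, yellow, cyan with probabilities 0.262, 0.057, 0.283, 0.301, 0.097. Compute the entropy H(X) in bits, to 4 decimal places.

H = −Σ pᵢ log₂ pᵢ.
−0.262·log₂(0.262) = 0.5063
−0.057·log₂(0.057) = 0.2356
−0.283·log₂(0.283) = 0.5154
−0.301·log₂(0.301) = 0.5214
−0.097·log₂(0.097) = 0.3265
Sum ≈ 2.1051 → 2.1051 bits.

2.1051 bits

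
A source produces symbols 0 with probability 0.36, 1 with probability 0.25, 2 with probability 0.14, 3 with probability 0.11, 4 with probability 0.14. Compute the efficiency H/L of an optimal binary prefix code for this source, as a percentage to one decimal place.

Entropy H = −Σ p log₂ p ≈ 2.1751 bits.
Huffman merges: 11/100+7/50→1/4; 7/50+1/4→39/100; 1/4+9/25→61/100; 39/100+61/100→1. L = 9/4 ≈ 2.2500.
Efficiency = H/L = 2.1751/2.2500 = 96.7%.

96.7%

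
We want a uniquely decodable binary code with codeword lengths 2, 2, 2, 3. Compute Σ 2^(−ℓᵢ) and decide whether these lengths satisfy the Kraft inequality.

With common denominator 2^3 = 8: Σ 2^(−ℓᵢ) = 2/8 + 2/8 + 2/8 + 1/8 = 7/8 = 0.875.
Kraft's inequality requires Σ ≤ 1; here Σ = 0.875 ≤ 1, so such a prefix code exists.

0.875; yes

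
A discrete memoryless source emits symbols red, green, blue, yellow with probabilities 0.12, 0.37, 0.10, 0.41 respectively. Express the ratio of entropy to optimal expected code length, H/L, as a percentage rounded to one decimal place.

97.1%

Entropy H = −Σ p log₂ p ≈ 1.7574 bits.
Huffman merges: 1/10+3/25→11/50; 11/50+37/100→59/100; 41/100+59/100→1. L = 181/100 ≈ 1.8100.
Efficiency = H/L = 1.7574/1.8100 = 97.1%.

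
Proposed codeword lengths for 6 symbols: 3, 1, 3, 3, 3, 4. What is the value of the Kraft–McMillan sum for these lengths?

With common denominator 2^4 = 16: Σ 2^(−ℓᵢ) = 2/16 + 8/16 + 2/16 + 2/16 + 2/16 + 1/16 = 17/16 = 1.0625.

1.0625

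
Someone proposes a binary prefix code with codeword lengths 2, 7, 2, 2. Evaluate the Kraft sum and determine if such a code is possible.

With common denominator 2^7 = 128: Σ 2^(−ℓᵢ) = 32/128 + 1/128 + 32/128 + 32/128 = 97/128 = 0.7578125.
Kraft's inequality requires Σ ≤ 1; here Σ = 0.7578125 ≤ 1, so such a prefix code exists.

0.7578125; yes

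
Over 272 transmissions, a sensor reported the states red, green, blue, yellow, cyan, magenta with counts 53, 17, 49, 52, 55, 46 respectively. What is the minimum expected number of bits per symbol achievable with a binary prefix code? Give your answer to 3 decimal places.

2.603 bits/symbol

Probabilities are the counts divided by 272.
Repeatedly combine the two least-probable nodes; the expected code length is the sum of the merged weights.
merge 1/16 + 23/136 → 63/272
merge 49/272 + 13/68 → 101/272
merge 53/272 + 55/272 → 27/68
merge 63/272 + 101/272 → 41/68
merge 27/68 + 41/68 → 1
L = 63/272 + 101/272 + 27/68 + 41/68 + 1 = 177/68 ≈ 2.603 bits/symbol.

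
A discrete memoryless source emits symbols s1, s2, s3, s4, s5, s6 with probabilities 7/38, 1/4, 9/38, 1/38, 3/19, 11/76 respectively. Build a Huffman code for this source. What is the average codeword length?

Repeatedly combine the two least-probable nodes; the expected code length is the sum of the merged weights.
merge 1/38 + 11/76 → 13/76
merge 3/19 + 13/76 → 25/76
merge 7/38 + 9/38 → 8/19
merge 1/4 + 25/76 → 11/19
merge 8/19 + 11/19 → 1
L = 13/76 + 25/76 + 8/19 + 11/19 + 1 = 5/2 = 2.5 bits/symbol.

2.5 bits/symbol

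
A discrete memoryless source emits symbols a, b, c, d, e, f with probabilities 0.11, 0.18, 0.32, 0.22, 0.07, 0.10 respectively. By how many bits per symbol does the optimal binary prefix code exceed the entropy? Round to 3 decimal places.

Entropy H = −Σ p log₂ p ≈ 2.4029 bits.
Huffman merges: 7/100+1/10→17/100; 11/100+17/100→7/25; 9/50+11/50→2/5; 7/25+8/25→3/5; 2/5+3/5→1. L = 49/20 ≈ 2.4500.
L − H = 2.4500 − 2.4029 = 0.047 bits.

0.047 bits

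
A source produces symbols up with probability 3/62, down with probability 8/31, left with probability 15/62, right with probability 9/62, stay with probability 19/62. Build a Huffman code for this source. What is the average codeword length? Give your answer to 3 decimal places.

2.194 bits/symbol

Repeatedly combine the two least-probable nodes; the expected code length is the sum of the merged weights.
merge 3/62 + 9/62 → 6/31
merge 6/31 + 15/62 → 27/62
merge 8/31 + 19/62 → 35/62
merge 27/62 + 35/62 → 1
L = 6/31 + 27/62 + 35/62 + 1 = 68/31 ≈ 2.194 bits/symbol.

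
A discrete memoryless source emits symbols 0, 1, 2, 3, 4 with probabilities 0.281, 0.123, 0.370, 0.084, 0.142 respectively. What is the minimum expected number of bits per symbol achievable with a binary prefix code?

Repeatedly combine the two least-probable nodes; the expected code length is the sum of the merged weights.
merge 21/250 + 123/1000 → 207/1000
merge 71/500 + 207/1000 → 349/1000
merge 281/1000 + 349/1000 → 63/100
merge 37/100 + 63/100 → 1
L = 207/1000 + 349/1000 + 63/100 + 1 = 1093/500 = 2.186 bits/symbol.

2.186 bits/symbol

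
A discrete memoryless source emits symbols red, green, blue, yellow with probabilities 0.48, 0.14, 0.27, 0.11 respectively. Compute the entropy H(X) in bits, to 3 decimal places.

H = −Σ pᵢ log₂ pᵢ.
−0.48·log₂(0.48) = 0.5083
−0.14·log₂(0.14) = 0.3971
−0.27·log₂(0.27) = 0.5100
−0.11·log₂(0.11) = 0.3503
Sum ≈ 1.7657 → 1.766 bits.

1.766 bits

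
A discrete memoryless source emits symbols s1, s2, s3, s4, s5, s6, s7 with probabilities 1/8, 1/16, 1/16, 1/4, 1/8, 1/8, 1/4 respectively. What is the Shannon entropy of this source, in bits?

Each probability is a power of 1/2, so log₂(1/p) is an integer.
H = Σ p·log₂(1/p) = 1/8·3 + 1/16·4 + 1/16·4 + 1/4·2 + 1/8·3 + 1/8·3 + 1/4·2 = 2.625 bits.

2.625 bits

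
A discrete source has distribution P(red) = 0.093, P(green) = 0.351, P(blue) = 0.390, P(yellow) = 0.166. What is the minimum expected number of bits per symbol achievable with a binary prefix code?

1.869 bits/symbol

Repeatedly combine the two least-probable nodes; the expected code length is the sum of the merged weights.
merge 93/1000 + 83/500 → 259/1000
merge 259/1000 + 351/1000 → 61/100
merge 39/100 + 61/100 → 1
L = 259/1000 + 61/100 + 1 = 1869/1000 = 1.869 bits/symbol.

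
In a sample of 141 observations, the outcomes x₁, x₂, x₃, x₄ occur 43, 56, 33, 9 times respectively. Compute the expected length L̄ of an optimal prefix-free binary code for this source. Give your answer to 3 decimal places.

Probabilities are the counts divided by 141.
Repeatedly combine the two least-probable nodes; the expected code length is the sum of the merged weights.
merge 3/47 + 11/47 → 14/47
merge 14/47 + 43/141 → 85/141
merge 56/141 + 85/141 → 1
L = 14/47 + 85/141 + 1 = 268/141 ≈ 1.901 bits/symbol.

1.901 bits/symbol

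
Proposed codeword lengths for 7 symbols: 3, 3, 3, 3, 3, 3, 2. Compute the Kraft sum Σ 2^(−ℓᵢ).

1

With common denominator 2^3 = 8: Σ 2^(−ℓᵢ) = 1/8 + 1/8 + 1/8 + 1/8 + 1/8 + 1/8 + 2/8 = 8/8 = 1.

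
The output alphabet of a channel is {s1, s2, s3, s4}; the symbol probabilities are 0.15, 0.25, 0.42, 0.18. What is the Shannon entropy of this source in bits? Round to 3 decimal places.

H = −Σ pᵢ log₂ pᵢ.
−0.15·log₂(0.15) = 0.4105
−0.25·log₂(0.25) = 0.5000
−0.42·log₂(0.42) = 0.5256
−0.18·log₂(0.18) = 0.4453
Sum ≈ 1.8815 → 1.881 bits.

1.881 bits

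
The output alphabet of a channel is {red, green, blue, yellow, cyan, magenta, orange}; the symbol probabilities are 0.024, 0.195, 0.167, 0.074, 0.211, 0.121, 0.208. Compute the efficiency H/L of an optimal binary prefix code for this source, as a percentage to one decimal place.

97.5%

Entropy H = −Σ p log₂ p ≈ 2.6117 bits.
Huffman merges: 3/125+37/500→49/500; 49/500+121/1000→219/1000; 167/1000+39/200→181/500; 26/125+211/1000→419/1000; 219/1000+181/500→581/1000; 419/1000+581/1000→1. L = 2679/1000 ≈ 2.6790.
Efficiency = H/L = 2.6117/2.6790 = 97.5%.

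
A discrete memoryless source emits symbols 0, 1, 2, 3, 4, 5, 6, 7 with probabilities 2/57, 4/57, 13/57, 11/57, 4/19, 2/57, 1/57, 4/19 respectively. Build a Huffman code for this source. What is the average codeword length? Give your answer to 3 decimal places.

2.649 bits/symbol

Repeatedly combine the two least-probable nodes; the expected code length is the sum of the merged weights.
merge 1/57 + 2/57 → 1/19
merge 2/57 + 1/19 → 5/57
merge 4/57 + 5/57 → 3/19
merge 3/19 + 11/57 → 20/57
merge 4/19 + 4/19 → 8/19
merge 13/57 + 20/57 → 11/19
merge 8/19 + 11/19 → 1
L = 1/19 + 5/57 + 3/19 + 20/57 + 8/19 + 11/19 + 1 = 151/57 ≈ 2.649 bits/symbol.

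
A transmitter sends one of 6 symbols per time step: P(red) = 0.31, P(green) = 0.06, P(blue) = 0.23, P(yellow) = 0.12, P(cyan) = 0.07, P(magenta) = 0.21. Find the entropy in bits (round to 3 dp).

2.363 bits

H = −Σ pᵢ log₂ pᵢ.
−0.31·log₂(0.31) = 0.5238
−0.06·log₂(0.06) = 0.2435
−0.23·log₂(0.23) = 0.4877
−0.12·log₂(0.12) = 0.3671
−0.07·log₂(0.07) = 0.2686
−0.21·log₂(0.21) = 0.4728
Sum ≈ 2.3634 → 2.363 bits.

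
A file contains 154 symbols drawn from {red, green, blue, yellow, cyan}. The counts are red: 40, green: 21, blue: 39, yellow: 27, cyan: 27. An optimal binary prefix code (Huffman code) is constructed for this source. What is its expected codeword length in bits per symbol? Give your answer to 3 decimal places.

2.312 bits/symbol

Probabilities are the counts divided by 154.
Repeatedly combine the two least-probable nodes; the expected code length is the sum of the merged weights.
merge 3/22 + 27/154 → 24/77
merge 27/154 + 39/154 → 3/7
merge 20/77 + 24/77 → 4/7
merge 3/7 + 4/7 → 1
L = 24/77 + 3/7 + 4/7 + 1 = 178/77 ≈ 2.312 bits/symbol.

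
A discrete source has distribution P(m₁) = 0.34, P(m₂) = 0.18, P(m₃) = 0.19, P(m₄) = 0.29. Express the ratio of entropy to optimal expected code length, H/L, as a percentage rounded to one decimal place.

97.4%

Entropy H = −Σ p log₂ p ≈ 1.9476 bits.
Huffman merges: 9/50+19/100→37/100; 29/100+17/50→63/100; 37/100+63/100→1. L = 2 ≈ 2.0000.
Efficiency = H/L = 1.9476/2.0000 = 97.4%.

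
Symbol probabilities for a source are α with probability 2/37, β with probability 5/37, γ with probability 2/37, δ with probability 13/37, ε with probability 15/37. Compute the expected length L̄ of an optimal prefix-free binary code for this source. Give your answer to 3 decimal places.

Repeatedly combine the two least-probable nodes; the expected code length is the sum of the merged weights.
merge 2/37 + 2/37 → 4/37
merge 4/37 + 5/37 → 9/37
merge 9/37 + 13/37 → 22/37
merge 15/37 + 22/37 → 1
L = 4/37 + 9/37 + 22/37 + 1 = 72/37 ≈ 1.946 bits/symbol.

1.946 bits/symbol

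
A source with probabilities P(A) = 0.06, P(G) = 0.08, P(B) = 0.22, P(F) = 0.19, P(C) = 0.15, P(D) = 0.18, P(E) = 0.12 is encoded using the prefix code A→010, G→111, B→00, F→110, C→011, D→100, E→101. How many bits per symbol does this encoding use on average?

2.78 bits/symbol

L̄ = Σ pᵢ·ℓᵢ = 0.06·3 + 0.08·3 + 0.22·2 + 0.19·3 + 0.15·3 + 0.18·3 + 0.12·3 = 2.78 bits/symbol.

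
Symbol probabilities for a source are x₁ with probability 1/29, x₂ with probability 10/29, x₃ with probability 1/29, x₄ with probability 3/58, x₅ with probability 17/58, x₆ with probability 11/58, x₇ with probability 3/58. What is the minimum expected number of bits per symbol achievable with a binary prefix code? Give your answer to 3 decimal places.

Repeatedly combine the two least-probable nodes; the expected code length is the sum of the merged weights.
merge 1/29 + 1/29 → 2/29
merge 3/58 + 3/58 → 3/29
merge 2/29 + 3/29 → 5/29
merge 5/29 + 11/58 → 21/58
merge 17/58 + 10/29 → 37/58
merge 21/58 + 37/58 → 1
L = 2/29 + 3/29 + 5/29 + 21/58 + 37/58 + 1 = 68/29 ≈ 2.345 bits/symbol.

2.345 bits/symbol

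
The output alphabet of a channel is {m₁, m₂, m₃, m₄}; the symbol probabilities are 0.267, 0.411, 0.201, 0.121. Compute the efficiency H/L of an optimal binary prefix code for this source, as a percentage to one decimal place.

97.8%

Entropy H = −Σ p log₂ p ≈ 1.8698 bits.
Huffman merges: 121/1000+201/1000→161/500; 267/1000+161/500→589/1000; 411/1000+589/1000→1. L = 1911/1000 ≈ 1.9110.
Efficiency = H/L = 1.8698/1.9110 = 97.8%.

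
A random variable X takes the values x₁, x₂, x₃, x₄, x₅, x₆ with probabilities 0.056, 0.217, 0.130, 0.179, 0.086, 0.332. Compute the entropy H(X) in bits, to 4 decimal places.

H = −Σ pᵢ log₂ pᵢ.
−0.056·log₂(0.056) = 0.2329
−0.217·log₂(0.217) = 0.4783
−0.130·log₂(0.130) = 0.3826
−0.179·log₂(0.179) = 0.4443
−0.086·log₂(0.086) = 0.3044
−0.332·log₂(0.332) = 0.5281
Sum ≈ 2.3706 → 2.3706 bits.

2.3706 bits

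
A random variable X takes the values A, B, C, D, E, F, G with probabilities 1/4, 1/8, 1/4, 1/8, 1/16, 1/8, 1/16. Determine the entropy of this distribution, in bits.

2.625 bits

Each probability is a power of 1/2, so log₂(1/p) is an integer.
H = Σ p·log₂(1/p) = 1/4·2 + 1/8·3 + 1/4·2 + 1/8·3 + 1/16·4 + 1/8·3 + 1/16·4 = 2.625 bits.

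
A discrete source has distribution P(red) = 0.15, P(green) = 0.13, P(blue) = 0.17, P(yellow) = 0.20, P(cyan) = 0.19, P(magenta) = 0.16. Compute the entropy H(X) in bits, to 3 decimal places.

H = −Σ pᵢ log₂ pᵢ.
−0.15·log₂(0.15) = 0.4105
−0.13·log₂(0.13) = 0.3826
−0.17·log₂(0.17) = 0.4346
−0.20·log₂(0.20) = 0.4644
−0.19·log₂(0.19) = 0.4552
−0.16·log₂(0.16) = 0.4230
Sum ≈ 2.5704 → 2.570 bits.

2.570 bits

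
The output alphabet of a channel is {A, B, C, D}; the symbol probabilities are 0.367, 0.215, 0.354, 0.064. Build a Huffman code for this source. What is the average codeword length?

Repeatedly combine the two least-probable nodes; the expected code length is the sum of the merged weights.
merge 8/125 + 43/200 → 279/1000
merge 279/1000 + 177/500 → 633/1000
merge 367/1000 + 633/1000 → 1
L = 279/1000 + 633/1000 + 1 = 239/125 = 1.912 bits/symbol.

1.912 bits/symbol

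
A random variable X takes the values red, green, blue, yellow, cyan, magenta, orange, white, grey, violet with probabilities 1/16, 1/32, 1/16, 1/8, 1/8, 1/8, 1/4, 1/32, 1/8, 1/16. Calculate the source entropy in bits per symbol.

Each probability is a power of 1/2, so log₂(1/p) is an integer.
H = Σ p·log₂(1/p) = 1/16·4 + 1/32·5 + 1/16·4 + 1/8·3 + 1/8·3 + 1/8·3 + 1/4·2 + 1/32·5 + 1/8·3 + 1/16·4 = 3.0625 bits.

3.0625 bits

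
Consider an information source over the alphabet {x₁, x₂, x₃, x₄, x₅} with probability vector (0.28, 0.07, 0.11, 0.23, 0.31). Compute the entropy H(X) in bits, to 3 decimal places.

2.145 bits

H = −Σ pᵢ log₂ pᵢ.
−0.28·log₂(0.28) = 0.5142
−0.07·log₂(0.07) = 0.2686
−0.11·log₂(0.11) = 0.3503
−0.23·log₂(0.23) = 0.4877
−0.31·log₂(0.31) = 0.5238
Sum ≈ 2.1445 → 2.145 bits.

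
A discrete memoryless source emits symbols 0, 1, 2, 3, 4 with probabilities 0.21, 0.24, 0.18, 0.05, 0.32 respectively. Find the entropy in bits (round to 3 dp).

2.154 bits

H = −Σ pᵢ log₂ pᵢ.
−0.21·log₂(0.21) = 0.4728
−0.24·log₂(0.24) = 0.4941
−0.18·log₂(0.18) = 0.4453
−0.05·log₂(0.05) = 0.2161
−0.32·log₂(0.32) = 0.5260
Sum ≈ 2.1544 → 2.154 bits.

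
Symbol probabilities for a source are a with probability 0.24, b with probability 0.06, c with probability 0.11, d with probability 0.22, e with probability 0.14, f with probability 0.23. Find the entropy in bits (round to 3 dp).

2.453 bits

H = −Σ pᵢ log₂ pᵢ.
−0.24·log₂(0.24) = 0.4941
−0.06·log₂(0.06) = 0.2435
−0.11·log₂(0.11) = 0.3503
−0.22·log₂(0.22) = 0.4806
−0.14·log₂(0.14) = 0.3971
−0.23·log₂(0.23) = 0.4877
Sum ≈ 2.4533 → 2.453 bits.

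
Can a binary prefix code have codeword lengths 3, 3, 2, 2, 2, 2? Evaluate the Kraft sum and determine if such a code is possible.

1.25; no

With common denominator 2^3 = 8: Σ 2^(−ℓᵢ) = 1/8 + 1/8 + 2/8 + 2/8 + 2/8 + 2/8 = 10/8 = 1.25.
Kraft's inequality requires Σ ≤ 1; here Σ = 1.25 > 1, so no such prefix code exists.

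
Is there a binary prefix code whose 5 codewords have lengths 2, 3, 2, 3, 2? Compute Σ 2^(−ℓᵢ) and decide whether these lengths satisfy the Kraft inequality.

1; yes

With common denominator 2^3 = 8: Σ 2^(−ℓᵢ) = 2/8 + 1/8 + 2/8 + 1/8 + 2/8 = 8/8 = 1.
Kraft's inequality requires Σ ≤ 1; here Σ = 1 ≤ 1, so such a prefix code exists.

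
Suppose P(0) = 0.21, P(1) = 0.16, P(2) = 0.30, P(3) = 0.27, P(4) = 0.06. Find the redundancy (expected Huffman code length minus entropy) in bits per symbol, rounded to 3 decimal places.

0.050 bits

Entropy H = −Σ p log₂ p ≈ 2.1705 bits.
Huffman merges: 3/50+4/25→11/50; 21/100+11/50→43/100; 27/100+3/10→57/100; 43/100+57/100→1. L = 111/50 ≈ 2.2200.
L − H = 2.2200 − 2.1705 = 0.050 bits.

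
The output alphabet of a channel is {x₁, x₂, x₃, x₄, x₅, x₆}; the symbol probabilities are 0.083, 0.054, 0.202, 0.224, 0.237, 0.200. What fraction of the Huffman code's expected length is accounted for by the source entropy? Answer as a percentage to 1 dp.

Entropy H = −Σ p log₂ p ≈ 2.4317 bits.
Huffman merges: 27/500+83/1000→137/1000; 137/1000+1/5→337/1000; 101/500+28/125→213/500; 237/1000+337/1000→287/500; 213/500+287/500→1. L = 1237/500 ≈ 2.4740.
Efficiency = H/L = 2.4317/2.4740 = 98.3%.

98.3%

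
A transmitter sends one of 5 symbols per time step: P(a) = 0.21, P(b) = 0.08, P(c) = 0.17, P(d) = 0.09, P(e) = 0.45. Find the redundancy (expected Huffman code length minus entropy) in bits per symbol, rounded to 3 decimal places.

0.030 bits

Entropy H = −Σ p log₂ p ≈ 2.0300 bits.
Huffman merges: 2/25+9/100→17/100; 17/100+17/100→17/50; 21/100+17/50→11/20; 9/20+11/20→1. L = 103/50 ≈ 2.0600.
L − H = 2.0600 − 2.0300 = 0.030 bits.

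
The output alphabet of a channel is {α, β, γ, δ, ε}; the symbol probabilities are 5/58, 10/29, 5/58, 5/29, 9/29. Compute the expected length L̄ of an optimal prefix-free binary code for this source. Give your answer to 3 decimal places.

2.172 bits/symbol

Repeatedly combine the two least-probable nodes; the expected code length is the sum of the merged weights.
merge 5/58 + 5/58 → 5/29
merge 5/29 + 5/29 → 10/29
merge 9/29 + 10/29 → 19/29
merge 10/29 + 19/29 → 1
L = 5/29 + 10/29 + 19/29 + 1 = 63/29 ≈ 2.172 bits/symbol.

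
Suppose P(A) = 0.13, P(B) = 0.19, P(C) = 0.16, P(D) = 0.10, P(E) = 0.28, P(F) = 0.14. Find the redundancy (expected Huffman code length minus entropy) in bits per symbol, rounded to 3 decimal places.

0.026 bits

Entropy H = −Σ p log₂ p ≈ 2.5044 bits.
Huffman merges: 1/10+13/100→23/100; 7/50+4/25→3/10; 19/100+23/100→21/50; 7/25+3/10→29/50; 21/50+29/50→1. L = 253/100 ≈ 2.5300.
L − H = 2.5300 − 2.5044 = 0.026 bits.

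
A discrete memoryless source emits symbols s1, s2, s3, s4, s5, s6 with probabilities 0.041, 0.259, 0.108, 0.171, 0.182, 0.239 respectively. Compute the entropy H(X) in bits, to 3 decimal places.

H = −Σ pᵢ log₂ pᵢ.
−0.041·log₂(0.041) = 0.1889
−0.259·log₂(0.259) = 0.5048
−0.108·log₂(0.108) = 0.3468
−0.171·log₂(0.171) = 0.4357
−0.182·log₂(0.182) = 0.4474
−0.239·log₂(0.239) = 0.4935
Sum ≈ 2.4171 → 2.417 bits.

2.417 bits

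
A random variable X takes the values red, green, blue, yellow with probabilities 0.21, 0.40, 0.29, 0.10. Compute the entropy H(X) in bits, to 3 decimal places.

H = −Σ pᵢ log₂ pᵢ.
−0.21·log₂(0.21) = 0.4728
−0.40·log₂(0.40) = 0.5288
−0.29·log₂(0.29) = 0.5179
−0.10·log₂(0.10) = 0.3322
Sum ≈ 1.8517 → 1.852 bits.

1.852 bits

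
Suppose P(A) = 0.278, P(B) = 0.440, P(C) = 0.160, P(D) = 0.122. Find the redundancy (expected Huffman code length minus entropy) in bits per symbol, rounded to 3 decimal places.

0.014 bits

Entropy H = −Σ p log₂ p ≈ 1.8279 bits.
Huffman merges: 61/500+4/25→141/500; 139/500+141/500→14/25; 11/25+14/25→1. L = 921/500 ≈ 1.8420.
L − H = 1.8420 − 1.8279 = 0.014 bits.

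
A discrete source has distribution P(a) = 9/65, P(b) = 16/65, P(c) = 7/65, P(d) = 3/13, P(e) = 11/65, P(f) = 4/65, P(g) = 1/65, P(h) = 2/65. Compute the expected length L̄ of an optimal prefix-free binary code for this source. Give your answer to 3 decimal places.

2.677 bits/symbol

Repeatedly combine the two least-probable nodes; the expected code length is the sum of the merged weights.
merge 1/65 + 2/65 → 3/65
merge 3/65 + 4/65 → 7/65
merge 7/65 + 7/65 → 14/65
merge 9/65 + 11/65 → 4/13
merge 14/65 + 3/13 → 29/65
merge 16/65 + 4/13 → 36/65
merge 29/65 + 36/65 → 1
L = 3/65 + 7/65 + 14/65 + 4/13 + 29/65 + 36/65 + 1 = 174/65 ≈ 2.677 bits/symbol.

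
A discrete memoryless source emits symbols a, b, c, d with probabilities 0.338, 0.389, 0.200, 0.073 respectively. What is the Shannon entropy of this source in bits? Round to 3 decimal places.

1.799 bits

H = −Σ pᵢ log₂ pᵢ.
−0.338·log₂(0.338) = 0.5289
−0.389·log₂(0.389) = 0.5299
−0.200·log₂(0.200) = 0.4644
−0.073·log₂(0.073) = 0.2756
Sum ≈ 1.7988 → 1.799 bits.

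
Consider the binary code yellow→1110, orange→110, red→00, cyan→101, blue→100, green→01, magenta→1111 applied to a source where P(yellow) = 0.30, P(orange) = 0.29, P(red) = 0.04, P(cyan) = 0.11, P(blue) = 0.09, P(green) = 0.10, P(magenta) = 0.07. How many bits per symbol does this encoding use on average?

L̄ = Σ pᵢ·ℓᵢ = 0.30·4 + 0.29·3 + 0.04·2 + 0.11·3 + 0.09·3 + 0.10·2 + 0.07·4 = 3.23 bits/symbol.

3.23 bits/symbol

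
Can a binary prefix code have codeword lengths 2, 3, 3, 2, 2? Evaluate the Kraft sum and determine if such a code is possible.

1; yes

With common denominator 2^3 = 8: Σ 2^(−ℓᵢ) = 2/8 + 1/8 + 1/8 + 2/8 + 2/8 = 8/8 = 1.
Kraft's inequality requires Σ ≤ 1; here Σ = 1 ≤ 1, so such a prefix code exists.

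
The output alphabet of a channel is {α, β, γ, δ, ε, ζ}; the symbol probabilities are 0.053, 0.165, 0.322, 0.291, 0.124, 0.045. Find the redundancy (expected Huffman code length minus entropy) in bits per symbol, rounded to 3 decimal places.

0.047 bits

Entropy H = −Σ p log₂ p ≈ 2.2730 bits.
Huffman merges: 9/200+53/1000→49/500; 49/500+31/250→111/500; 33/200+111/500→387/1000; 291/1000+161/500→613/1000; 387/1000+613/1000→1. L = 58/25 ≈ 2.3200.
L − H = 2.3200 − 2.2730 = 0.047 bits.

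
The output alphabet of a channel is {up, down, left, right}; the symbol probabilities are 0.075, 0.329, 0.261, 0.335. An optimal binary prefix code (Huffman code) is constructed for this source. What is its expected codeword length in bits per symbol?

Repeatedly combine the two least-probable nodes; the expected code length is the sum of the merged weights.
merge 3/40 + 261/1000 → 42/125
merge 329/1000 + 67/200 → 83/125
merge 42/125 + 83/125 → 1
L = 42/125 + 83/125 + 1 = 2 bits/symbol.

2 bits/symbol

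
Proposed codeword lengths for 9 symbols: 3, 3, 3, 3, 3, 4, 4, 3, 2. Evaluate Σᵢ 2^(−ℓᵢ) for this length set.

1.125

With common denominator 2^4 = 16: Σ 2^(−ℓᵢ) = 2/16 + 2/16 + 2/16 + 2/16 + 2/16 + 1/16 + 1/16 + 2/16 + 4/16 = 18/16 = 1.125.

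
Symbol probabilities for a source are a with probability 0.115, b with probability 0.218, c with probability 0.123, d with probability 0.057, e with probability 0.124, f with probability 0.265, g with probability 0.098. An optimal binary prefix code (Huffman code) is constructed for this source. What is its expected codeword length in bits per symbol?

2.672 bits/symbol

Repeatedly combine the two least-probable nodes; the expected code length is the sum of the merged weights.
merge 57/1000 + 49/500 → 31/200
merge 23/200 + 123/1000 → 119/500
merge 31/250 + 31/200 → 279/1000
merge 109/500 + 119/500 → 57/125
merge 53/200 + 279/1000 → 68/125
merge 57/125 + 68/125 → 1
L = 31/200 + 119/500 + 279/1000 + 57/125 + 68/125 + 1 = 334/125 = 2.672 bits/symbol.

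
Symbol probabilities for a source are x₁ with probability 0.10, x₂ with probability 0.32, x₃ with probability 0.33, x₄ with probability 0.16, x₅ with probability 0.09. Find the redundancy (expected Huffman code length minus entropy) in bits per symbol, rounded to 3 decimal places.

0.068 bits

Entropy H = −Σ p log₂ p ≈ 2.1217 bits.
Huffman merges: 9/100+1/10→19/100; 4/25+19/100→7/20; 8/25+33/100→13/20; 7/20+13/20→1. L = 219/100 ≈ 2.1900.
L − H = 2.1900 − 2.1217 = 0.068 bits.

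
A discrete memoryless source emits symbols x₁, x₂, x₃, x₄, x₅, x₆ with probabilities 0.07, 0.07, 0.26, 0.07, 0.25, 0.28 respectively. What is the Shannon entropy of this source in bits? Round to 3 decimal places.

2.325 bits

H = −Σ pᵢ log₂ pᵢ.
−0.07·log₂(0.07) = 0.2686
−0.07·log₂(0.07) = 0.2686
−0.26·log₂(0.26) = 0.5053
−0.07·log₂(0.07) = 0.2686
−0.25·log₂(0.25) = 0.5000
−0.28·log₂(0.28) = 0.5142
Sum ≈ 2.3252 → 2.325 bits.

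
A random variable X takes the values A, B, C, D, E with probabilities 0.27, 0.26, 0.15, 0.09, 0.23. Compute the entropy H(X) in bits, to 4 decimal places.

H = −Σ pᵢ log₂ pᵢ.
−0.27·log₂(0.27) = 0.5100
−0.26·log₂(0.26) = 0.5053
−0.15·log₂(0.15) = 0.4105
−0.09·log₂(0.09) = 0.3127
−0.23·log₂(0.23) = 0.4877
Sum ≈ 2.2262 → 2.2262 bits.

2.2262 bits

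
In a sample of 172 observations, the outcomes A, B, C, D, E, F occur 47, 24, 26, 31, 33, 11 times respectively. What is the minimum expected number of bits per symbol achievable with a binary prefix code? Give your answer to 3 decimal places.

Probabilities are the counts divided by 172.
Repeatedly combine the two least-probable nodes; the expected code length is the sum of the merged weights.
merge 11/172 + 6/43 → 35/172
merge 13/86 + 31/172 → 57/172
merge 33/172 + 35/172 → 17/43
merge 47/172 + 57/172 → 26/43
merge 17/43 + 26/43 → 1
L = 35/172 + 57/172 + 17/43 + 26/43 + 1 = 109/43 ≈ 2.535 bits/symbol.

2.535 bits/symbol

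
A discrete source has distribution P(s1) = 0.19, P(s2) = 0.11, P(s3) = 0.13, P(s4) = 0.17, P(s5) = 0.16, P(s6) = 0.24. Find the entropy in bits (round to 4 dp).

2.5399 bits

H = −Σ pᵢ log₂ pᵢ.
−0.19·log₂(0.19) = 0.4552
−0.11·log₂(0.11) = 0.3503
−0.13·log₂(0.13) = 0.3826
−0.17·log₂(0.17) = 0.4346
−0.16·log₂(0.16) = 0.4230
−0.24·log₂(0.24) = 0.4941
Sum ≈ 2.5399 → 2.5399 bits.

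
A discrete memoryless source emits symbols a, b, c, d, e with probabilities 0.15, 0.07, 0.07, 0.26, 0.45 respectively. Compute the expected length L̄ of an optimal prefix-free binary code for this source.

Repeatedly combine the two least-probable nodes; the expected code length is the sum of the merged weights.
merge 7/100 + 7/100 → 7/50
merge 7/50 + 3/20 → 29/100
merge 13/50 + 29/100 → 11/20
merge 9/20 + 11/20 → 1
L = 7/50 + 29/100 + 11/20 + 1 = 99/50 = 1.98 bits/symbol.

1.98 bits/symbol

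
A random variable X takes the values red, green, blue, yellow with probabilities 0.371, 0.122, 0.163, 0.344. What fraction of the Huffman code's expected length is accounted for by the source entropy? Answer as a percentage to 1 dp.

97.0%

Entropy H = −Σ p log₂ p ≈ 1.8572 bits.
Huffman merges: 61/500+163/1000→57/200; 57/200+43/125→629/1000; 371/1000+629/1000→1. L = 957/500 ≈ 1.9140.
Efficiency = H/L = 1.8572/1.9140 = 97.0%.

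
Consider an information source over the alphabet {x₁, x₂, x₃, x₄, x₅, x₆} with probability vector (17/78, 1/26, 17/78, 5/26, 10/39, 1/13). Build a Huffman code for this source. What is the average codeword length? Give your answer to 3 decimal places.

2.423 bits/symbol

Repeatedly combine the two least-probable nodes; the expected code length is the sum of the merged weights.
merge 1/26 + 1/13 → 3/26
merge 3/26 + 5/26 → 4/13
merge 17/78 + 17/78 → 17/39
merge 10/39 + 4/13 → 22/39
merge 17/39 + 22/39 → 1
L = 3/26 + 4/13 + 17/39 + 22/39 + 1 = 63/26 ≈ 2.423 bits/symbol.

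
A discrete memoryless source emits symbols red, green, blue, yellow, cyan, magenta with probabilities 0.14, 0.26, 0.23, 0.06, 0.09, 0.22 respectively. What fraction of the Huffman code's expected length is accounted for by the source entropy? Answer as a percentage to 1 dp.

99.5%

Entropy H = −Σ p log₂ p ≈ 2.4268 bits.
Huffman merges: 3/50+9/100→3/20; 7/50+3/20→29/100; 11/50+23/100→9/20; 13/50+29/100→11/20; 9/20+11/20→1. L = 61/25 ≈ 2.4400.
Efficiency = H/L = 2.4268/2.4400 = 99.5%.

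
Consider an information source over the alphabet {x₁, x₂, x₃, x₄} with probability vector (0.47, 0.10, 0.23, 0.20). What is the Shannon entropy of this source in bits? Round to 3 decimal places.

1.796 bits

H = −Σ pᵢ log₂ pᵢ.
−0.47·log₂(0.47) = 0.5120
−0.10·log₂(0.10) = 0.3322
−0.23·log₂(0.23) = 0.4877
−0.20·log₂(0.20) = 0.4644
Sum ≈ 1.7962 → 1.796 bits.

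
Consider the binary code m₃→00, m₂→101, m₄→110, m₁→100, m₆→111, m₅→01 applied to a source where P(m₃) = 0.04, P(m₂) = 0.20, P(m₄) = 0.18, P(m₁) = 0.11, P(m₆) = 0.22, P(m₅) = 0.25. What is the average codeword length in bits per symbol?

2.71 bits/symbol

L̄ = Σ pᵢ·ℓᵢ = 0.04·2 + 0.20·3 + 0.18·3 + 0.11·3 + 0.22·3 + 0.25·2 = 2.71 bits/symbol.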